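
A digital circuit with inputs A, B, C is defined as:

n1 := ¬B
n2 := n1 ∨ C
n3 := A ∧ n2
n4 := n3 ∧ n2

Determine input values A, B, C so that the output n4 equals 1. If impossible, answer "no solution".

A=1 B=0 C=0

n4 = n3 ∧ n2 must be 1, so both n3 = 1 and n2 = 1.
n3 = A ∧ n2 must be 1, so both A = 1 and n2 = 1.
Check with A=1 B=0 C=0:
n1 = ¬B = ¬0 = 1
n2 = n1 ∨ C = 1 ∨ 0 = 1
n3 = A ∧ n2 = 1 ∧ 1 = 1
n4 = n3 ∧ n2 = 1 ∧ 1 = 1
So n4 = 1 as required.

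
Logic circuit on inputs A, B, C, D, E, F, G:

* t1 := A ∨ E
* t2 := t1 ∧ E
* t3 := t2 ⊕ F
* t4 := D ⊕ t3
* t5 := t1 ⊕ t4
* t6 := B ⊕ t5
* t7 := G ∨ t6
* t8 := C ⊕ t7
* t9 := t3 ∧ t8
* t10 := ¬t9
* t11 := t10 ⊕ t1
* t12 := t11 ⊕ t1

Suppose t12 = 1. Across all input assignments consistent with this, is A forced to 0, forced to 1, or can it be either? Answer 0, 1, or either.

either

Both values of A occur among assignments with t12 = 1:
  A=0: A=0, B=0, C=0, D=0, E=0, F=0, G=0
  A=1: A=1, B=0, C=0, D=0, E=0, F=0, G=0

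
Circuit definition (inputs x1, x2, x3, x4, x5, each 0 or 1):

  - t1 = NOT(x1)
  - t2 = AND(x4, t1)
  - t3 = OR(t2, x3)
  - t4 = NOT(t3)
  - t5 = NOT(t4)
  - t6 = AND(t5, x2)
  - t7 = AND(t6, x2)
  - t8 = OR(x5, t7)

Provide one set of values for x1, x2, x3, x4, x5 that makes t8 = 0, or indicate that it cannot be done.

t8 = OR(x5, t7) must be 0, so both x5 = 0 and t7 = 0.
t7 = AND(t6, x2) must be 0, so at least one of t6, x2 is 0.
Check with x1=1, x2=1, x3=0, x4=0, x5=0:
t1 = NOT(x1) = NOT 1 = 0
t2 = AND(x4, t1) = AND(0, 0) = 0
t3 = OR(t2, x3) = OR(0, 0) = 0
t4 = NOT(t3) = NOT 0 = 1
t5 = NOT(t4) = NOT 1 = 0
t6 = AND(t5, x2) = AND(0, 1) = 0
t7 = AND(t6, x2) = AND(0, 1) = 0
t8 = OR(x5, t7) = OR(0, 0) = 0
So t8 = 0 as required.

x1=1, x2=1, x3=0, x4=0, x5=0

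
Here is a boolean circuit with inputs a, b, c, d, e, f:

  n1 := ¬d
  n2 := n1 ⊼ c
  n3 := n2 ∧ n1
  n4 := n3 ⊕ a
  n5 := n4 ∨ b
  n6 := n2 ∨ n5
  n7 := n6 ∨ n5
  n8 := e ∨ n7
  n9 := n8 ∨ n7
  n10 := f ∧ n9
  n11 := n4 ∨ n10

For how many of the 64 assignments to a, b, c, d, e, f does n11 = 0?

n11 = n4 ∨ n10 must be 0, so both n4 = 0 and n10 = 0.
Enumerating the 64 input combinations, 17 give n11 = 0 and 47 give n11 = 1.

17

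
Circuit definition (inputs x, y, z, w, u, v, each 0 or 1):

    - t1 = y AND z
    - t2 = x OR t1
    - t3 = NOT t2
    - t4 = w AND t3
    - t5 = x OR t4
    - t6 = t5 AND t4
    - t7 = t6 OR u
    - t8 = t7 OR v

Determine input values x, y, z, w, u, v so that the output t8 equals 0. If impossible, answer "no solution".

Check with x=1, y=0, z=0, w=0, u=0, v=0:
t1 = y AND z = 0 AND 0 = 0
t2 = x OR t1 = 1 OR 0 = 1
t3 = NOT t2 = NOT 1 = 0
t4 = w AND t3 = 0 AND 0 = 0
t5 = x OR t4 = 1 OR 0 = 1
t6 = t5 AND t4 = 1 AND 0 = 0
t7 = t6 OR u = 0 OR 0 = 0
t8 = t7 OR v = 0 OR 0 = 0
So t8 = 0 as required.

x=1, y=0, z=0, w=0, u=0, v=0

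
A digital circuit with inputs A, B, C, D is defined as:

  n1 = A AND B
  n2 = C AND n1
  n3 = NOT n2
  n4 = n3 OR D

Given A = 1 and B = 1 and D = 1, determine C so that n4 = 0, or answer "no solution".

no solution exists

With A = 1 and B = 1 and D = 1 fixed, none of the 2 settings of C give n4 = 0.
For example, with C=1:
n1 = A AND B = 1 AND 1 = 1
n2 = C AND n1 = 1 AND 1 = 1
n3 = NOT n2 = NOT 1 = 0
n4 = n3 OR D = 0 OR 1 = 1
giving n4 = 1 ≠ 0.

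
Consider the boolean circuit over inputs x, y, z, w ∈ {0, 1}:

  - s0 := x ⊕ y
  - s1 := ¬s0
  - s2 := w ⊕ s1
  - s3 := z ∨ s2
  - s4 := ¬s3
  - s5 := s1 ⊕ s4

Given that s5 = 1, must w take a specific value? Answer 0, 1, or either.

either

Both values of w occur among assignments with s5 = 1:
  w=0: x=0, y=0, z=0, w=0
  w=1: x=0, y=0, z=1, w=1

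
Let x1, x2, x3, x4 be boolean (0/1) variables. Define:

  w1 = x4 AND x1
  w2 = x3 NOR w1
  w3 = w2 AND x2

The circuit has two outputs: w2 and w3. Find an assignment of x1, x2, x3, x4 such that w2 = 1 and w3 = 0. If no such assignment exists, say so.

x1=0 x2=0 x3=0 x4=0

Check with x1=0 x2=0 x3=0 x4=0:
w1 = x4 AND x1 = 0 AND 0 = 0
w2 = x3 NOR w1 = 0 NOR 0 = 1
w3 = w2 AND x2 = 1 AND 0 = 0
So w2 = 1 and w3 = 0.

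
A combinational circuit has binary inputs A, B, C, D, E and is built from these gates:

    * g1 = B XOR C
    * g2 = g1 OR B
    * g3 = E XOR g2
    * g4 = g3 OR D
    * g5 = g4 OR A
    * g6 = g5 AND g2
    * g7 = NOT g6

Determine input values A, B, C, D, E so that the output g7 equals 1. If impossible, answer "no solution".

Check with A=0, B=0, C=0, D=1, E=0:
g1 = B XOR C = 0 XOR 0 = 0
g2 = g1 OR B = 0 OR 0 = 0
g3 = E XOR g2 = 0 XOR 0 = 0
g4 = g3 OR D = 0 OR 1 = 1
g5 = g4 OR A = 1 OR 0 = 1
g6 = g5 AND g2 = 1 AND 0 = 0
g7 = NOT g6 = NOT 0 = 1
So g7 = 1 as required.

A=0, B=0, C=0, D=1, E=0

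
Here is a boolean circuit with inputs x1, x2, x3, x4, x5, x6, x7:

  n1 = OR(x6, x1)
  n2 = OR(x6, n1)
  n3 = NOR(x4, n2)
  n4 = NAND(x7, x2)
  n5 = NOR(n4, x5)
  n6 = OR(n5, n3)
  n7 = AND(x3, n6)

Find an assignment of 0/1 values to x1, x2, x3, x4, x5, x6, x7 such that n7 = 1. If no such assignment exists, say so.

x1=0 x2=1 x3=1 x4=0 x5=1 x6=0 x7=0

Check with x1=0 x2=1 x3=1 x4=0 x5=1 x6=0 x7=0:
n1 = OR(x6, x1) = OR(0, 0) = 0
n2 = OR(x6, n1) = OR(0, 0) = 0
n3 = NOR(x4, n2) = NOR(0, 0) = 1
n4 = NAND(x7, x2) = NAND(0, 1) = 1
n5 = NOR(n4, x5) = NOR(1, 1) = 0
n6 = OR(n5, n3) = OR(0, 1) = 1
n7 = AND(x3, n6) = AND(1, 1) = 1
So n7 = 1 as required.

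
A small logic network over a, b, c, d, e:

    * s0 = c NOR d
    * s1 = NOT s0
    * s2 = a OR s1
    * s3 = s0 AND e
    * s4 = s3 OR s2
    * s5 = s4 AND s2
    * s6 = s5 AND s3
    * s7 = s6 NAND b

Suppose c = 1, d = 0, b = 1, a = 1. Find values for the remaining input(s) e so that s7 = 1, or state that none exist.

e=1

Check with c = 1, d = 0, b = 1, a = 1 and e=1:
s0 = c NOR d = 1 NOR 0 = 0
s1 = NOT s0 = NOT 0 = 1
s2 = a OR s1 = 1 OR 1 = 1
s3 = s0 AND e = 0 AND 1 = 0
s4 = s3 OR s2 = 0 OR 1 = 1
s5 = s4 AND s2 = 1 AND 1 = 1
s6 = s5 AND s3 = 1 AND 0 = 0
s7 = s6 NAND b = 0 NAND 1 = 1
So s7 = 1.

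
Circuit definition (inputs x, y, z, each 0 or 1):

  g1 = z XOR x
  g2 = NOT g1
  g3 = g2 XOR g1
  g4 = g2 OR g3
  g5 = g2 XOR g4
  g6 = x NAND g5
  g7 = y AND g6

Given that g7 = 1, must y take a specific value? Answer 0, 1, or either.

g7 = y AND g6 must be 1, so both y = 1 and g6 = 1.
g6 = x NAND g5 must be 1, so at least one of x, g5 is 0.
Every assignment with g7 = 1 has y = 1; there are 3 such assignment(s).
  x=0, y=1, z=0
  x=0, y=1, z=1
  x=1, y=1, z=1

1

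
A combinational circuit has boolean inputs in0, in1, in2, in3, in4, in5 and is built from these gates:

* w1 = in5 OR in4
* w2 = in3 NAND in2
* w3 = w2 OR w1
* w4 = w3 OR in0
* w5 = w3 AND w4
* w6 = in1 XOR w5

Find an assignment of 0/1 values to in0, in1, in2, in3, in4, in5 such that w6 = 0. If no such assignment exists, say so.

w6 = in1 XOR w5 must be 0, so in1 and w5 are equal.
Check with in0=0 in1=0 in2=1 in3=1 in4=0 in5=0:
w1 = in5 OR in4 = 0 OR 0 = 0
w2 = in3 NAND in2 = 1 NAND 1 = 0
w3 = w2 OR w1 = 0 OR 0 = 0
w4 = w3 OR in0 = 0 OR 0 = 0
w5 = w3 AND w4 = 0 AND 0 = 0
w6 = in1 XOR w5 = 0 XOR 0 = 0
So w6 = 0 as required.

in0=0 in1=0 in2=1 in3=1 in4=0 in5=0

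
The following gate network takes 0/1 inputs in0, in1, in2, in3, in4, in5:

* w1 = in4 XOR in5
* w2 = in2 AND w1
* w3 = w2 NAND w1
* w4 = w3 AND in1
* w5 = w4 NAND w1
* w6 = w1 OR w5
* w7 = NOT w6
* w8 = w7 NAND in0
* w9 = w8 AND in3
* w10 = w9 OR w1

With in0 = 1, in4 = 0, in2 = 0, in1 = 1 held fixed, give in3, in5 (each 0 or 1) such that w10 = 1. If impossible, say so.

w10 = w9 OR w1 must be 1, so at least one of w9, w1 is 1.
Check with in0 = 1, in4 = 0, in2 = 0, in1 = 1 and in3=1, in5=0:
w1 = in4 XOR in5 = 0 XOR 0 = 0
w2 = in2 AND w1 = 0 AND 0 = 0
w3 = w2 NAND w1 = 0 NAND 0 = 1
w4 = w3 AND in1 = 1 AND 1 = 1
w5 = w4 NAND w1 = 1 NAND 0 = 1
w6 = w1 OR w5 = 0 OR 1 = 1
w7 = NOT w6 = NOT 1 = 0
w8 = w7 NAND in0 = 0 NAND 1 = 1
w9 = w8 AND in3 = 1 AND 1 = 1
w10 = w9 OR w1 = 1 OR 0 = 1
So w10 = 1.

in3=1 in5=0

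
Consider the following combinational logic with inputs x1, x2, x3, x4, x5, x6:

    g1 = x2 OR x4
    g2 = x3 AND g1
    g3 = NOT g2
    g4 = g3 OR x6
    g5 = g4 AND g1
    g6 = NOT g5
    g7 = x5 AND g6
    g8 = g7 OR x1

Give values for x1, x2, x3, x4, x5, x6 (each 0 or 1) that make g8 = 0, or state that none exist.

x1=0 x2=1 x3=0 x4=1 x5=1 x6=1

g8 = g7 OR x1 must be 0, so both g7 = 0 and x1 = 0.
g7 = x5 AND g6 must be 0, so at least one of x5, g6 is 0.
Check with x1=0 x2=1 x3=0 x4=1 x5=1 x6=1:
g1 = x2 OR x4 = 1 OR 1 = 1
g2 = x3 AND g1 = 0 AND 1 = 0
g3 = NOT g2 = NOT 0 = 1
g4 = g3 OR x6 = 1 OR 1 = 1
g5 = g4 AND g1 = 1 AND 1 = 1
g6 = NOT g5 = NOT 1 = 0
g7 = x5 AND g6 = 1 AND 0 = 0
g8 = g7 OR x1 = 0 OR 0 = 0
So g8 = 0 as required.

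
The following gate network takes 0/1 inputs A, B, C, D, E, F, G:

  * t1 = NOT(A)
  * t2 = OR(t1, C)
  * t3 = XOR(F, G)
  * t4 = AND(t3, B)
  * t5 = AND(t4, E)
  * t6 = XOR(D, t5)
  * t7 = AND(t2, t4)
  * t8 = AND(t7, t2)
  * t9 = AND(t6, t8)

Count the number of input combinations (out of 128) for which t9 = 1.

12

t9 = AND(t6, t8) must be 1, so both t6 = 1 and t8 = 1.
t6 = XOR(D, t5) must be 1, so D and t5 differ.
Enumerating the 128 input combinations, 12 give t9 = 1 and 116 give t9 = 0.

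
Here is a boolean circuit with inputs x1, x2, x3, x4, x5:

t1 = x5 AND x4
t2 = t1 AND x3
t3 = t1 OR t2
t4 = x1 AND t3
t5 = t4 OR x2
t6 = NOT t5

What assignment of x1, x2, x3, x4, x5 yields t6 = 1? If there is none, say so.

t6 = NOT t5 must be 1, so t5 = 0.
Check with x1=0, x2=0, x3=1, x4=0, x5=1:
t1 = x5 AND x4 = 1 AND 0 = 0
t2 = t1 AND x3 = 0 AND 1 = 0
t3 = t1 OR t2 = 0 OR 0 = 0
t4 = x1 AND t3 = 0 AND 0 = 0
t5 = t4 OR x2 = 0 OR 0 = 0
t6 = NOT t5 = NOT 0 = 1
So t6 = 1 as required.

x1=0, x2=0, x3=1, x4=0, x5=1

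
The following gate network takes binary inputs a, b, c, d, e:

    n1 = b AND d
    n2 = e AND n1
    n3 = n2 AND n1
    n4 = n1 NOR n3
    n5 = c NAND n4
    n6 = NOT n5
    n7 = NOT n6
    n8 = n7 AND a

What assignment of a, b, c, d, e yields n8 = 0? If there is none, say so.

n8 = n7 AND a must be 0, so at least one of n7, a is 0.
Check with a=0, b=1, c=1, d=1, e=0:
n1 = b AND d = 1 AND 1 = 1
n2 = e AND n1 = 0 AND 1 = 0
n3 = n2 AND n1 = 0 AND 1 = 0
n4 = n1 NOR n3 = 1 NOR 0 = 0
n5 = c NAND n4 = 1 NAND 0 = 1
n6 = NOT n5 = NOT 1 = 0
n7 = NOT n6 = NOT 0 = 1
n8 = n7 AND a = 1 AND 0 = 0
So n8 = 0 as required.

a=0, b=1, c=1, d=1, e=0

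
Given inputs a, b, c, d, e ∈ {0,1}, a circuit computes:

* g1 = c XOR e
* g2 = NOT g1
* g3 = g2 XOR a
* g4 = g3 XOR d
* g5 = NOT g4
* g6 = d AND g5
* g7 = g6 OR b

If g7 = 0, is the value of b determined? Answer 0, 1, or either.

0

g7 = g6 OR b must be 0, so both g6 = 0 and b = 0.
g6 = d AND g5 must be 0, so at least one of d, g5 is 0.
Every assignment with g7 = 0 has b = 0; there are 12 such assignment(s).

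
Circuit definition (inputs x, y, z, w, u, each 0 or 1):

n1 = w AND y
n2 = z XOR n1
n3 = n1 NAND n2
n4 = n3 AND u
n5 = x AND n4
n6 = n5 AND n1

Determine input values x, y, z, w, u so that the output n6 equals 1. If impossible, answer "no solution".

Check with x=1 y=1 z=1 w=1 u=1:
n1 = w AND y = 1 AND 1 = 1
n2 = z XOR n1 = 1 XOR 1 = 0
n3 = n1 NAND n2 = 1 NAND 0 = 1
n4 = n3 AND u = 1 AND 1 = 1
n5 = x AND n4 = 1 AND 1 = 1
n6 = n5 AND n1 = 1 AND 1 = 1
So n6 = 1 as required.

x=1 y=1 z=1 w=1 u=1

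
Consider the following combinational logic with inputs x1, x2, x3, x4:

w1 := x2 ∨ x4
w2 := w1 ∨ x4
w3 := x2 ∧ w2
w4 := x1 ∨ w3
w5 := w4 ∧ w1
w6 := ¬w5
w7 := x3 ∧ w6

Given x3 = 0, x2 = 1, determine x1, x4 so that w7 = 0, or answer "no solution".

Check with x3 = 0, x2 = 1 and x1=0, x4=0:
w1 = x2 ∨ x4 = 1 ∨ 0 = 1
w2 = w1 ∨ x4 = 1 ∨ 0 = 1
w3 = x2 ∧ w2 = 1 ∧ 1 = 1
w4 = x1 ∨ w3 = 0 ∨ 1 = 1
w5 = w4 ∧ w1 = 1 ∧ 1 = 1
w6 = ¬w5 = ¬1 = 0
w7 = x3 ∧ w6 = 0 ∧ 0 = 0
So w7 = 0.

x1=0 x4=0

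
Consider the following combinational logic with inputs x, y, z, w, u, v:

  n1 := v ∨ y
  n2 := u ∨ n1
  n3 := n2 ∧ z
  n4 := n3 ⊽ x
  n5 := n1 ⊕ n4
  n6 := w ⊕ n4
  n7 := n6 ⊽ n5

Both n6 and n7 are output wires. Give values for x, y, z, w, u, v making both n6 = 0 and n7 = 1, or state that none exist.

Check with x=0, y=1, z=0, w=1, u=0, v=1:
n1 = v ∨ y = 1 ∨ 1 = 1
n2 = u ∨ n1 = 0 ∨ 1 = 1
n3 = n2 ∧ z = 1 ∧ 0 = 0
n4 = n3 ⊽ x = 0 ⊽ 0 = 1
n5 = n1 ⊕ n4 = 1 ⊕ 1 = 0
n6 = w ⊕ n4 = 1 ⊕ 1 = 0
n7 = n6 ⊽ n5 = 0 ⊽ 0 = 1
So n6 = 0 and n7 = 1.

x=0, y=1, z=0, w=1, u=0, v=1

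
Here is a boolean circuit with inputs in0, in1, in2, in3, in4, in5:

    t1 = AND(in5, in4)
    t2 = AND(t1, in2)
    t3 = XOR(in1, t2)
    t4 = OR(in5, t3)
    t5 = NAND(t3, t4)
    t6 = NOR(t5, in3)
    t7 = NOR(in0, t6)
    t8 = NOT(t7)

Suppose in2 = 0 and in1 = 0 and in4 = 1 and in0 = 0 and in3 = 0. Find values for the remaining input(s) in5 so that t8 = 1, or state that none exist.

With in2 = 0 and in1 = 0 and in4 = 1 and in0 = 0 and in3 = 0 fixed, none of the 2 settings of in5 give t8 = 1.
For example, with in5=0:
t1 = AND(in5, in4) = AND(0, 1) = 0
t2 = AND(t1, in2) = AND(0, 0) = 0
t3 = XOR(in1, t2) = XOR(0, 0) = 0
t4 = OR(in5, t3) = OR(0, 0) = 0
t5 = NAND(t3, t4) = NAND(0, 0) = 1
t6 = NOR(t5, in3) = NOR(1, 0) = 0
t7 = NOR(in0, t6) = NOR(0, 0) = 1
t8 = NOT(t7) = NOT 1 = 0
giving t8 = 0 ≠ 1.

no solution exists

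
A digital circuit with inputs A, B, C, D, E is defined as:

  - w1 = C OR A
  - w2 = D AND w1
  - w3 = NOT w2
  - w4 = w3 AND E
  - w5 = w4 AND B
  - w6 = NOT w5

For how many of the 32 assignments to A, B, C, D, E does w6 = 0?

5

w6 = NOT w5 must be 0, so w5 = 1.
w5 = w4 AND B must be 1, so both w4 = 1 and B = 1.
w4 = w3 AND E must be 1, so both w3 = 1 and E = 1.
Satisfying assignments:
  A=0, B=1, C=0, D=0, E=1
  A=0, B=1, C=0, D=1, E=1
  A=0, B=1, C=1, D=0, E=1
  A=1, B=1, C=0, D=0, E=1
  A=1, B=1, C=1, D=0, E=1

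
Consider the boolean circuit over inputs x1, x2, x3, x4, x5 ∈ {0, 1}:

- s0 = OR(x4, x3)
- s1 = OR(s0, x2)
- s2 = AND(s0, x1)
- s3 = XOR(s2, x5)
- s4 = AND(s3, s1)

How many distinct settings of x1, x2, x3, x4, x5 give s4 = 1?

s4 = AND(s3, s1) must be 1, so both s3 = 1 and s1 = 1.
s3 = XOR(s2, x5) must be 1, so s2 and x5 differ.
Enumerating the 32 input combinations, 14 give s4 = 1 and 18 give s4 = 0.

14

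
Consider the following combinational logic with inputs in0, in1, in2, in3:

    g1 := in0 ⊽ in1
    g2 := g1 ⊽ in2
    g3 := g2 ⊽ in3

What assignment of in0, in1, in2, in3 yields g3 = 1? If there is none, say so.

g3 = g2 ⊽ in3 must be 1, so both g2 = 0 and in3 = 0.
g2 = g1 ⊽ in2 must be 0, so at least one of g1, in2 is 1.
Check with in0=0, in1=0, in2=0, in3=0:
g1 = in0 ⊽ in1 = 0 ⊽ 0 = 1
g2 = g1 ⊽ in2 = 1 ⊽ 0 = 0
g3 = g2 ⊽ in3 = 0 ⊽ 0 = 1
So g3 = 1 as required.

in0=0, in1=0, in2=0, in3=0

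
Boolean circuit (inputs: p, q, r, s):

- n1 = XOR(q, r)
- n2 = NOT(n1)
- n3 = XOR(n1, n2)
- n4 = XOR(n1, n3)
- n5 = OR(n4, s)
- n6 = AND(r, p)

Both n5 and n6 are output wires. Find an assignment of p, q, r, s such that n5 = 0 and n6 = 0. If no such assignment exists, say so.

Check with p=1, q=1, r=0, s=0:
n1 = XOR(q, r) = XOR(1, 0) = 1
n2 = NOT(n1) = NOT 1 = 0
n3 = XOR(n1, n2) = XOR(1, 0) = 1
n4 = XOR(n1, n3) = XOR(1, 1) = 0
n5 = OR(n4, s) = OR(0, 0) = 0
n6 = AND(r, p) = AND(0, 1) = 0
So n5 = 0 and n6 = 0.

p=1, q=1, r=0, s=0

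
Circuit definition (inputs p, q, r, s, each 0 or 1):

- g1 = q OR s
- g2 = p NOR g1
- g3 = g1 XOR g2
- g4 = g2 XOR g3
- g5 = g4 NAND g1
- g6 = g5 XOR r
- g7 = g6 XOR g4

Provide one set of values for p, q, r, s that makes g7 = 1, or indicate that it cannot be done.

p=0 q=1 r=0 s=1

g7 = g6 XOR g4 must be 1, so g6 and g4 differ.
Check with p=0 q=1 r=0 s=1:
g1 = q OR s = 1 OR 1 = 1
g2 = p NOR g1 = 0 NOR 1 = 0
g3 = g1 XOR g2 = 1 XOR 0 = 1
g4 = g2 XOR g3 = 0 XOR 1 = 1
g5 = g4 NAND g1 = 1 NAND 1 = 0
g6 = g5 XOR r = 0 XOR 0 = 0
g7 = g6 XOR g4 = 0 XOR 1 = 1
So g7 = 1 as required.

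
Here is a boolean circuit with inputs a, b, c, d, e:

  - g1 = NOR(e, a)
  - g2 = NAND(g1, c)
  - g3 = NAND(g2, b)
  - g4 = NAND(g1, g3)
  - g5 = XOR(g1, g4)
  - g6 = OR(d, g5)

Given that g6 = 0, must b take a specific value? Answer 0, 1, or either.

g6 = OR(d, g5) must be 0, so both d = 0 and g5 = 0.
g5 = XOR(g1, g4) must be 0, so g1 and g4 are equal.
Every assignment with g6 = 0 has b = 1; there are 1 such assignment(s).
  a=0, b=1, c=0, d=0, e=0

1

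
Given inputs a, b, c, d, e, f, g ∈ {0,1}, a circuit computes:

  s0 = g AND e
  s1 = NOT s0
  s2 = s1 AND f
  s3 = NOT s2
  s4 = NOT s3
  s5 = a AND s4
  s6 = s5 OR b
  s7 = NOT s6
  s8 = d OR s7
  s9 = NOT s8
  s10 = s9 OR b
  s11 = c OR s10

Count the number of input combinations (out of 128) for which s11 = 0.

29

s11 = c OR s10 must be 0, so both c = 0 and s10 = 0.
s10 = s9 OR b must be 0, so both s9 = 0 and b = 0.
Enumerating the 128 input combinations, 29 give s11 = 0 and 99 give s11 = 1.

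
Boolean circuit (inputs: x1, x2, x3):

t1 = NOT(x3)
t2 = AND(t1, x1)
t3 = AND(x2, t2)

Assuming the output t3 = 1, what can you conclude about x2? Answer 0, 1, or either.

1

t3 = AND(x2, t2) must be 1, so both x2 = 1 and t2 = 1.
Every assignment with t3 = 1 has x2 = 1; there are 1 such assignment(s).
  x1=1, x2=1, x3=0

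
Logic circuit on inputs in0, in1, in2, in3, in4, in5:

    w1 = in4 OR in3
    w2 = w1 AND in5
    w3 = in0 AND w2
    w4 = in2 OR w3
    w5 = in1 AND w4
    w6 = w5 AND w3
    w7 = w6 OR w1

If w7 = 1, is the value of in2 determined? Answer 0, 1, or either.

Both values of in2 occur among assignments with w7 = 1:
  in2=0: in0=0, in1=0, in2=0, in3=0, in4=1, in5=0
  in2=1: in0=0, in1=0, in2=1, in3=0, in4=1, in5=0

either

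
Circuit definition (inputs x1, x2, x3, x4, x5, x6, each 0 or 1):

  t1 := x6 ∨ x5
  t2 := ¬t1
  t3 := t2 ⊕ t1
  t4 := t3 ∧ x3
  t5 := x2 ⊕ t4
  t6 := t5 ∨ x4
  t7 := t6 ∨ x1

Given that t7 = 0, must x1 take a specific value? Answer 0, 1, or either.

0

t7 = t6 ∨ x1 must be 0, so both t6 = 0 and x1 = 0.
Every assignment with t7 = 0 has x1 = 0; there are 8 such assignment(s).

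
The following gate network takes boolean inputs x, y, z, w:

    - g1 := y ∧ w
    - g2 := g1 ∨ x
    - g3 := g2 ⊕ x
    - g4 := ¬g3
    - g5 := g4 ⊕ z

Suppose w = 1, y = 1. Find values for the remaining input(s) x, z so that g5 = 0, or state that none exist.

x=1, z=1

Check with w = 1, y = 1 and x=1, z=1:
g1 = y ∧ w = 1 ∧ 1 = 1
g2 = g1 ∨ x = 1 ∨ 1 = 1
g3 = g2 ⊕ x = 1 ⊕ 1 = 0
g4 = ¬g3 = ¬0 = 1
g5 = g4 ⊕ z = 1 ⊕ 1 = 0
So g5 = 0.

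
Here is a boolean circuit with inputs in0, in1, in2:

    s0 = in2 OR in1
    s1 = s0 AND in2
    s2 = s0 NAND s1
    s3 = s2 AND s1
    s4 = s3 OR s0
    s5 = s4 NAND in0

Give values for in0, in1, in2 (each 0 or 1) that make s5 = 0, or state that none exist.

s5 = s4 NAND in0 must be 0, so both s4 = 1 and in0 = 1.
Check with in0=1, in1=0, in2=1:
s0 = in2 OR in1 = 1 OR 0 = 1
s1 = s0 AND in2 = 1 AND 1 = 1
s2 = s0 NAND s1 = 1 NAND 1 = 0
s3 = s2 AND s1 = 0 AND 1 = 0
s4 = s3 OR s0 = 0 OR 1 = 1
s5 = s4 NAND in0 = 1 NAND 1 = 0
So s5 = 0 as required.

in0=1, in1=0, in2=1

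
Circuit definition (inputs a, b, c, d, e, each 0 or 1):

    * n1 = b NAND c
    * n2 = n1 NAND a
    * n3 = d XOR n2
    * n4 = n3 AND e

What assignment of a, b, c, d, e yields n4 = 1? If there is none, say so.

Check with a=0, b=0, c=1, d=0, e=1:
n1 = b NAND c = 0 NAND 1 = 1
n2 = n1 NAND a = 1 NAND 0 = 1
n3 = d XOR n2 = 0 XOR 1 = 1
n4 = n3 AND e = 1 AND 1 = 1
So n4 = 1 as required.

a=0, b=0, c=1, d=0, e=1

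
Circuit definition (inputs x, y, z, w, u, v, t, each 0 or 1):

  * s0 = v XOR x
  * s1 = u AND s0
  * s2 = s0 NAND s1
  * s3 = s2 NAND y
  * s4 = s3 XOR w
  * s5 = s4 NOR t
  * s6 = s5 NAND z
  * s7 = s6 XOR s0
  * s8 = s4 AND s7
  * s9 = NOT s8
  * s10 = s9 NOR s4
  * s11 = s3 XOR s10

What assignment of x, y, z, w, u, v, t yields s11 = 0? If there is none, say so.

x=1, y=1, z=0, w=1, u=1, v=1, t=1

s11 = s3 XOR s10 must be 0, so s3 and s10 are equal.
Check with x=1, y=1, z=0, w=1, u=1, v=1, t=1:
s0 = v XOR x = 1 XOR 1 = 0
s1 = u AND s0 = 1 AND 0 = 0
s2 = s0 NAND s1 = 0 NAND 0 = 1
s3 = s2 NAND y = 1 NAND 1 = 0
s4 = s3 XOR w = 0 XOR 1 = 1
s5 = s4 NOR t = 1 NOR 1 = 0
s6 = s5 NAND z = 0 NAND 0 = 1
s7 = s6 XOR s0 = 1 XOR 0 = 1
s8 = s4 AND s7 = 1 AND 1 = 1
s9 = NOT s8 = NOT 1 = 0
s10 = s9 NOR s4 = 0 NOR 1 = 0
s11 = s3 XOR s10 = 0 XOR 0 = 0
So s11 = 0 as required.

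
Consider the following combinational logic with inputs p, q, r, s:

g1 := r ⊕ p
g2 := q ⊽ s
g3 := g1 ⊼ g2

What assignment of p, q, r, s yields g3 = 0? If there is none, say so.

p=0, q=0, r=1, s=0

g3 = g1 ⊼ g2 must be 0, so both g1 = 1 and g2 = 1.
g1 = r ⊕ p must be 1, so r and p differ.
g2 = q ⊽ s must be 1, so both q = 0 and s = 0.
Check with p=0, q=0, r=1, s=0:
g1 = r ⊕ p = 1 ⊕ 0 = 1
g2 = q ⊽ s = 0 ⊽ 0 = 1
g3 = g1 ⊼ g2 = 1 ⊼ 1 = 0
So g3 = 0 as required.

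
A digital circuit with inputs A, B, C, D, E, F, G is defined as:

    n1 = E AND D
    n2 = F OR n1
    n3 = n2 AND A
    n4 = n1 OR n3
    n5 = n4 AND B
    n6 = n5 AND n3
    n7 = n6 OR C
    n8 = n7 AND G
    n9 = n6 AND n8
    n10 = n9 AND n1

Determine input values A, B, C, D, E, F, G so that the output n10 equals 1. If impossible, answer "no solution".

A=1, B=1, C=0, D=1, E=1, F=1, G=1

n10 = n9 AND n1 must be 1, so both n9 = 1 and n1 = 1.
n9 = n6 AND n8 must be 1, so both n6 = 1 and n8 = 1.
Check with A=1, B=1, C=0, D=1, E=1, F=1, G=1:
n1 = E AND D = 1 AND 1 = 1
n2 = F OR n1 = 1 OR 1 = 1
n3 = n2 AND A = 1 AND 1 = 1
n4 = n1 OR n3 = 1 OR 1 = 1
n5 = n4 AND B = 1 AND 1 = 1
n6 = n5 AND n3 = 1 AND 1 = 1
n7 = n6 OR C = 1 OR 0 = 1
n8 = n7 AND G = 1 AND 1 = 1
n9 = n6 AND n8 = 1 AND 1 = 1
n10 = n9 AND n1 = 1 AND 1 = 1
So n10 = 1 as required.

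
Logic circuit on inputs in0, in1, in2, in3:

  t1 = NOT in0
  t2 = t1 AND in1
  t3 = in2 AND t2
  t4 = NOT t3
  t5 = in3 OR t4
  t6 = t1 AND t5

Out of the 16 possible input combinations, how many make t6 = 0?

t6 = t1 AND t5 must be 0, so at least one of t1, t5 is 0.
Enumerating the 16 input combinations, 9 give t6 = 0 and 7 give t6 = 1.

9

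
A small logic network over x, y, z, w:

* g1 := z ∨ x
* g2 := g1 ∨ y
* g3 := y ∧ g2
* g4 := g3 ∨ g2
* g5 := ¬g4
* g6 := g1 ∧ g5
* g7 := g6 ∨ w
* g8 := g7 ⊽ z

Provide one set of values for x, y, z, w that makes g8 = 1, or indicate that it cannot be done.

x=0, y=1, z=0, w=0

g8 = g7 ⊽ z must be 1, so both g7 = 0 and z = 0.
g7 = g6 ∨ w must be 0, so both g6 = 0 and w = 0.
g6 = g1 ∧ g5 must be 0, so at least one of g1, g5 is 0.
Check with x=0, y=1, z=0, w=0:
g1 = z ∨ x = 0 ∨ 0 = 0
g2 = g1 ∨ y = 0 ∨ 1 = 1
g3 = y ∧ g2 = 1 ∧ 1 = 1
g4 = g3 ∨ g2 = 1 ∨ 1 = 1
g5 = ¬g4 = ¬1 = 0
g6 = g1 ∧ g5 = 0 ∧ 0 = 0
g7 = g6 ∨ w = 0 ∨ 0 = 0
g8 = g7 ⊽ z = 0 ⊽ 0 = 1
So g8 = 1 as required.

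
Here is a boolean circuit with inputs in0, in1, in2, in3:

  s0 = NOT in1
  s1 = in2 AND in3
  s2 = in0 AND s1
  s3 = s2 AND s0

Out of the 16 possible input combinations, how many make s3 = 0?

s3 = s2 AND s0 must be 0, so at least one of s2, s0 is 0.
Enumerating the 16 input combinations, 15 give s3 = 0 and 1 give s3 = 1.

15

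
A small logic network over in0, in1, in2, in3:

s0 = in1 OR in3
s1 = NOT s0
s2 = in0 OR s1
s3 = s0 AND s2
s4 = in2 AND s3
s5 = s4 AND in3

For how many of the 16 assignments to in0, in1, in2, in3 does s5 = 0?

14

s5 = s4 AND in3 must be 0, so at least one of s4, in3 is 0.
Enumerating the 16 input combinations, 14 give s5 = 0 and 2 give s5 = 1.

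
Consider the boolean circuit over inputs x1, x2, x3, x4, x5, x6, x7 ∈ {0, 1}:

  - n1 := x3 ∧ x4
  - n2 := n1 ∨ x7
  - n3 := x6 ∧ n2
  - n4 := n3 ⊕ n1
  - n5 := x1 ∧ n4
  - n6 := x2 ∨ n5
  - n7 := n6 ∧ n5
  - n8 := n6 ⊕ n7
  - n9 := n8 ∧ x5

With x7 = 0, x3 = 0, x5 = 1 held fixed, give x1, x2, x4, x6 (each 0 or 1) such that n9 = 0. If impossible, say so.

Check with x7 = 0, x3 = 0, x5 = 1 and x1=1, x2=0, x4=1, x6=1:
n1 = x3 ∧ x4 = 0 ∧ 1 = 0
n2 = n1 ∨ x7 = 0 ∨ 0 = 0
n3 = x6 ∧ n2 = 1 ∧ 0 = 0
n4 = n3 ⊕ n1 = 0 ⊕ 0 = 0
n5 = x1 ∧ n4 = 1 ∧ 0 = 0
n6 = x2 ∨ n5 = 0 ∨ 0 = 0
n7 = n6 ∧ n5 = 0 ∧ 0 = 0
n8 = n6 ⊕ n7 = 0 ⊕ 0 = 0
n9 = n8 ∧ x5 = 0 ∧ 1 = 0
So n9 = 0.

x1=1, x2=0, x4=1, x6=1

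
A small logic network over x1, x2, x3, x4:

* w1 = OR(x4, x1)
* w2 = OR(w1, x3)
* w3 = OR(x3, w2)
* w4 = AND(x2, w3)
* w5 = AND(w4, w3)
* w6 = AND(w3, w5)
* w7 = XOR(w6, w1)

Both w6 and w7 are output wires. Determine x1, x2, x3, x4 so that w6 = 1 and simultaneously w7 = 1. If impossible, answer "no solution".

Check with x1=0, x2=1, x3=1, x4=0:
w1 = OR(x4, x1) = OR(0, 0) = 0
w2 = OR(w1, x3) = OR(0, 1) = 1
w3 = OR(x3, w2) = OR(1, 1) = 1
w4 = AND(x2, w3) = AND(1, 1) = 1
w5 = AND(w4, w3) = AND(1, 1) = 1
w6 = AND(w3, w5) = AND(1, 1) = 1
w7 = XOR(w6, w1) = XOR(1, 0) = 1
So w6 = 1 and w7 = 1.

x1=0, x2=1, x3=1, x4=0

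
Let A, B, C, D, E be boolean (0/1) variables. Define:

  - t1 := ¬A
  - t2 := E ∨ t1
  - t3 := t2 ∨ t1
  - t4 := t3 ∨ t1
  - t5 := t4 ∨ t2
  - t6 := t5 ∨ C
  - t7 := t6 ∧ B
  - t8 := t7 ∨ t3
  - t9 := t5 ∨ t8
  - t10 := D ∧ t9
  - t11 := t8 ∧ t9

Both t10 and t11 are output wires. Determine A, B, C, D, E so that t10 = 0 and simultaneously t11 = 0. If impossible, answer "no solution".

A=1, B=0, C=0, D=0, E=0

Check with A=1, B=0, C=0, D=0, E=0:
t1 = ¬A = ¬1 = 0
t2 = E ∨ t1 = 0 ∨ 0 = 0
t3 = t2 ∨ t1 = 0 ∨ 0 = 0
t4 = t3 ∨ t1 = 0 ∨ 0 = 0
t5 = t4 ∨ t2 = 0 ∨ 0 = 0
t6 = t5 ∨ C = 0 ∨ 0 = 0
t7 = t6 ∧ B = 0 ∧ 0 = 0
t8 = t7 ∨ t3 = 0 ∨ 0 = 0
t9 = t5 ∨ t8 = 0 ∨ 0 = 0
t10 = D ∧ t9 = 0 ∧ 0 = 0
t11 = t8 ∧ t9 = 0 ∧ 0 = 0
So t10 = 0 and t11 = 0.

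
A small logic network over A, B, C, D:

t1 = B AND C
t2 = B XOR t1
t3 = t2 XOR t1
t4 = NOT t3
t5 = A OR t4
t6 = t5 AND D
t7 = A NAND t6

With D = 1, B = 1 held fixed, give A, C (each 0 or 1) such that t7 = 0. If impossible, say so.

t7 = A NAND t6 must be 0, so both A = 1 and t6 = 1.
t6 = t5 AND D must be 1, so both t5 = 1 and D = 1.
Check with D = 1, B = 1 and A=1, C=1:
t1 = B AND C = 1 AND 1 = 1
t2 = B XOR t1 = 1 XOR 1 = 0
t3 = t2 XOR t1 = 0 XOR 1 = 1
t4 = NOT t3 = NOT 1 = 0
t5 = A OR t4 = 1 OR 0 = 1
t6 = t5 AND D = 1 AND 1 = 1
t7 = A NAND t6 = 1 NAND 1 = 0
So t7 = 0.

A=1, C=1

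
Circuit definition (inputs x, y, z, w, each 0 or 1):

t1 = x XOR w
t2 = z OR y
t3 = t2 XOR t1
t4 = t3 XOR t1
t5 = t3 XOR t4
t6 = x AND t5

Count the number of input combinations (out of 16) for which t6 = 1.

4

t6 = x AND t5 must be 1, so both x = 1 and t5 = 1.
t5 = t3 XOR t4 must be 1, so t3 and t4 differ.
Enumerating the 16 input combinations, 4 give t6 = 1 and 12 give t6 = 0.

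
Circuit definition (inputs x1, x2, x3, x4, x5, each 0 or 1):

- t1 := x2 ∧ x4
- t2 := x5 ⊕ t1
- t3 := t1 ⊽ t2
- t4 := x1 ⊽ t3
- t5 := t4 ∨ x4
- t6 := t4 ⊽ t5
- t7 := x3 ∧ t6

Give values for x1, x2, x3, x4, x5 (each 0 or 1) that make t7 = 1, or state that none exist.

x1=0 x2=1 x3=1 x4=0 x5=0

Check with x1=0 x2=1 x3=1 x4=0 x5=0:
t1 = x2 ∧ x4 = 1 ∧ 0 = 0
t2 = x5 ⊕ t1 = 0 ⊕ 0 = 0
t3 = t1 ⊽ t2 = 0 ⊽ 0 = 1
t4 = x1 ⊽ t3 = 0 ⊽ 1 = 0
t5 = t4 ∨ x4 = 0 ∨ 0 = 0
t6 = t4 ⊽ t5 = 0 ⊽ 0 = 1
t7 = x3 ∧ t6 = 1 ∧ 1 = 1
So t7 = 1 as required.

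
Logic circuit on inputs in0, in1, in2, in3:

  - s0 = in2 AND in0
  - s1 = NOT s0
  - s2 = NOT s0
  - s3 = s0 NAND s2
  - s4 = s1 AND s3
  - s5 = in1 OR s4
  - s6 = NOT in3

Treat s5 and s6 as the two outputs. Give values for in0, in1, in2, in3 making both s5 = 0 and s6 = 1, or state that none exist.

Check with in0=1, in1=0, in2=1, in3=0:
s0 = in2 AND in0 = 1 AND 1 = 1
s1 = NOT s0 = NOT 1 = 0
s2 = NOT s0 = NOT 1 = 0
s3 = s0 NAND s2 = 1 NAND 0 = 1
s4 = s1 AND s3 = 0 AND 1 = 0
s5 = in1 OR s4 = 0 OR 0 = 0
s6 = NOT in3 = NOT 0 = 1
So s5 = 0 and s6 = 1.

in0=1, in1=0, in2=1, in3=0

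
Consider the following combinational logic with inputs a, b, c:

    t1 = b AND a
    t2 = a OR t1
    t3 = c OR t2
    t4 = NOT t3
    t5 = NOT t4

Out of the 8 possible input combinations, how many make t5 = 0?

t5 = NOT t4 must be 0, so t4 = 1.
Enumerating the 8 input combinations, 2 give t5 = 0 and 6 give t5 = 1.

2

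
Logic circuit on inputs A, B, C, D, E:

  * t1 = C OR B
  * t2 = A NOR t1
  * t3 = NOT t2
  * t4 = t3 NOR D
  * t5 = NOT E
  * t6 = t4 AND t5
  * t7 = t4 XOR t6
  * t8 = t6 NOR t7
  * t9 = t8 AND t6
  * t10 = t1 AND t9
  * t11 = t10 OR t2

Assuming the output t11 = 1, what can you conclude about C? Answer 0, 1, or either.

t11 = t10 OR t2 must be 1, so at least one of t10, t2 is 1.
Every assignment with t11 = 1 has C = 0; there are 4 such assignment(s).
  A=0, B=0, C=0, D=0, E=0
  A=0, B=0, C=0, D=0, E=1
  A=0, B=0, C=0, D=1, E=0
  A=0, B=0, C=0, D=1, E=1

0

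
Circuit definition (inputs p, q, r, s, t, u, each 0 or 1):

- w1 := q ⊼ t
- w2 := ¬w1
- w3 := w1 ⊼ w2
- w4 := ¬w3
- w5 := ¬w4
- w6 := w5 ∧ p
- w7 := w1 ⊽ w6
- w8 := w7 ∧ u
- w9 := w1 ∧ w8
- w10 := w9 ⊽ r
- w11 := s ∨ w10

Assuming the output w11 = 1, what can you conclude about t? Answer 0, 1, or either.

either

Both values of t occur among assignments with w11 = 1:
  t=0: p=0, q=0, r=0, s=0, t=0, u=0
  t=1: p=0, q=0, r=0, s=0, t=1, u=0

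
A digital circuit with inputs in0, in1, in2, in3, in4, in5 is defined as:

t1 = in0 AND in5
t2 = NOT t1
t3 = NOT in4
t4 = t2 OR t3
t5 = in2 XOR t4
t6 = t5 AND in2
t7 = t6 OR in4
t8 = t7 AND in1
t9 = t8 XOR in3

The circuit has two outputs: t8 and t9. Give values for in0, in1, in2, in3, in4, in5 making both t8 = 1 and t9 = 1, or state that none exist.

in0=1, in1=1, in2=0, in3=0, in4=1, in5=1

Check with in0=1, in1=1, in2=0, in3=0, in4=1, in5=1:
t1 = in0 AND in5 = 1 AND 1 = 1
t2 = NOT t1 = NOT 1 = 0
t3 = NOT in4 = NOT 1 = 0
t4 = t2 OR t3 = 0 OR 0 = 0
t5 = in2 XOR t4 = 0 XOR 0 = 0
t6 = t5 AND in2 = 0 AND 0 = 0
t7 = t6 OR in4 = 0 OR 1 = 1
t8 = t7 AND in1 = 1 AND 1 = 1
t9 = t8 XOR in3 = 1 XOR 0 = 1
So t8 = 1 and t9 = 1.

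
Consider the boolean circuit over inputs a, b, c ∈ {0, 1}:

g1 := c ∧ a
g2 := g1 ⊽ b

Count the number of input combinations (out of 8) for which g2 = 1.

g2 = g1 ⊽ b must be 1, so both g1 = 0 and b = 0.
g1 = c ∧ a must be 0, so at least one of c, a is 0.
Enumerating the 8 input combinations, 3 give g2 = 1 and 5 give g2 = 0.

3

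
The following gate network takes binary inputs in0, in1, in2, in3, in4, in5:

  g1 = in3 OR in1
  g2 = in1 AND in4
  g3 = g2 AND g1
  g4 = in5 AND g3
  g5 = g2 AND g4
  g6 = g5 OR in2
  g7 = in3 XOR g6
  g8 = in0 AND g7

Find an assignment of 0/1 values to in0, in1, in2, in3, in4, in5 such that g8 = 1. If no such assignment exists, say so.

g8 = in0 AND g7 must be 1, so both in0 = 1 and g7 = 1.
g7 = in3 XOR g6 must be 1, so in3 and g6 differ.
Check with in0=1, in1=0, in2=0, in3=1, in4=1, in5=1:
g1 = in3 OR in1 = 1 OR 0 = 1
g2 = in1 AND in4 = 0 AND 1 = 0
g3 = g2 AND g1 = 0 AND 1 = 0
g4 = in5 AND g3 = 1 AND 0 = 0
g5 = g2 AND g4 = 0 AND 0 = 0
g6 = g5 OR in2 = 0 OR 0 = 0
g7 = in3 XOR g6 = 1 XOR 0 = 1
g8 = in0 AND g7 = 1 AND 1 = 1
So g8 = 1 as required.

in0=1, in1=0, in2=0, in3=1, in4=1, in5=1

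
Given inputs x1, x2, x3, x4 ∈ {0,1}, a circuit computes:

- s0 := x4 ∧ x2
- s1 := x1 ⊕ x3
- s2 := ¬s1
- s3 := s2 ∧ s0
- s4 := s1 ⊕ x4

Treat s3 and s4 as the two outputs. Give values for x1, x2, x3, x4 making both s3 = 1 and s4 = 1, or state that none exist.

x1=1 x2=1 x3=1 x4=1

Check with x1=1 x2=1 x3=1 x4=1:
s0 = x4 ∧ x2 = 1 ∧ 1 = 1
s1 = x1 ⊕ x3 = 1 ⊕ 1 = 0
s2 = ¬s1 = ¬0 = 1
s3 = s2 ∧ s0 = 1 ∧ 1 = 1
s4 = s1 ⊕ x4 = 0 ⊕ 1 = 1
So s3 = 1 and s4 = 1.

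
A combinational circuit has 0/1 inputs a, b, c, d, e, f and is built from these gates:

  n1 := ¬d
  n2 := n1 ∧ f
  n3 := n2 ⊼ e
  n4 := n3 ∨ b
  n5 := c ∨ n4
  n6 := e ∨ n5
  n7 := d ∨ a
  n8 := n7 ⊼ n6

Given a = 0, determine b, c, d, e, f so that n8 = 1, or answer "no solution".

b=0, c=1, d=0, e=1, f=0

Check with a = 0 and b=0, c=1, d=0, e=1, f=0:
n1 = ¬d = ¬0 = 1
n2 = n1 ∧ f = 1 ∧ 0 = 0
n3 = n2 ⊼ e = 0 ⊼ 1 = 1
n4 = n3 ∨ b = 1 ∨ 0 = 1
n5 = c ∨ n4 = 1 ∨ 1 = 1
n6 = e ∨ n5 = 1 ∨ 1 = 1
n7 = d ∨ a = 0 ∨ 0 = 0
n8 = n7 ⊼ n6 = 0 ⊼ 1 = 1
So n8 = 1.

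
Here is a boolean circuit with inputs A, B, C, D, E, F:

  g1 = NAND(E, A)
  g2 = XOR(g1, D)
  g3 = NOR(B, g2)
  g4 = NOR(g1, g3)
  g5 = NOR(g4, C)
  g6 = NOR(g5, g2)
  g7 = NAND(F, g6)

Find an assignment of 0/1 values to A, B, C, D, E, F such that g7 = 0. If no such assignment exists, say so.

g7 = NAND(F, g6) must be 0, so both F = 1 and g6 = 1.
g6 = NOR(g5, g2) must be 1, so both g5 = 0 and g2 = 0.
g5 = NOR(g4, C) must be 0, so at least one of g4, C is 1.
Check with A=1 B=0 C=1 D=0 E=1 F=1:
g1 = NAND(E, A) = NAND(1, 1) = 0
g2 = XOR(g1, D) = XOR(0, 0) = 0
g3 = NOR(B, g2) = NOR(0, 0) = 1
g4 = NOR(g1, g3) = NOR(0, 1) = 0
g5 = NOR(g4, C) = NOR(0, 1) = 0
g6 = NOR(g5, g2) = NOR(0, 0) = 1
g7 = NAND(F, g6) = NAND(1, 1) = 0
So g7 = 0 as required.

A=1 B=0 C=1 D=0 E=1 F=1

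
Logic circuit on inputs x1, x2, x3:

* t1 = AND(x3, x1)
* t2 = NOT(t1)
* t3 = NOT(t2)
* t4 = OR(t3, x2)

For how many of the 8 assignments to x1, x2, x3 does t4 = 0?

3

t4 = OR(t3, x2) must be 0, so both t3 = 0 and x2 = 0.
t3 = NOT(t2) must be 0, so t2 = 1.
t2 = NOT(t1) must be 1, so t1 = 0.
Satisfying assignments:
  x1=0, x2=0, x3=0
  x1=0, x2=0, x3=1
  x1=1, x2=0, x3=0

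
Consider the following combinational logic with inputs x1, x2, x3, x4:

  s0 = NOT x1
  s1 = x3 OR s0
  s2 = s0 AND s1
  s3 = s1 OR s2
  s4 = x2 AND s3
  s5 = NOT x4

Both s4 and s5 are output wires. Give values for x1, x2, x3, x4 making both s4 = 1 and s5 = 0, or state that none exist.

x1=0, x2=1, x3=0, x4=1

Check with x1=0, x2=1, x3=0, x4=1:
s0 = NOT x1 = NOT 0 = 1
s1 = x3 OR s0 = 0 OR 1 = 1
s2 = s0 AND s1 = 1 AND 1 = 1
s3 = s1 OR s2 = 1 OR 1 = 1
s4 = x2 AND s3 = 1 AND 1 = 1
s5 = NOT x4 = NOT 1 = 0
So s4 = 1 and s5 = 0.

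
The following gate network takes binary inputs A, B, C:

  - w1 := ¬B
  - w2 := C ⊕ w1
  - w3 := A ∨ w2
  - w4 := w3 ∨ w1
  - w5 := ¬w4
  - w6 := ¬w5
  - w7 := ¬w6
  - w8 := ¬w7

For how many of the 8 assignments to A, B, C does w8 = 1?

w8 = ¬w7 must be 1, so w7 = 0.
w7 = ¬w6 must be 0, so w6 = 1.
w6 = ¬w5 must be 1, so w5 = 0.
Enumerating the 8 input combinations, 7 give w8 = 1 and 1 give w8 = 0.

7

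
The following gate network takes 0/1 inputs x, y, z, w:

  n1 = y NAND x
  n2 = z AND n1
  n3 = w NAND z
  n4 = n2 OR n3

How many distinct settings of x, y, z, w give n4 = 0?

1

n4 = n2 OR n3 must be 0, so both n2 = 0 and n3 = 0.
n2 = z AND n1 must be 0, so at least one of z, n1 is 0.
n3 = w NAND z must be 0, so both w = 1 and z = 1.
Enumerating the 16 input combinations, 1 give n4 = 0 and 15 give n4 = 1.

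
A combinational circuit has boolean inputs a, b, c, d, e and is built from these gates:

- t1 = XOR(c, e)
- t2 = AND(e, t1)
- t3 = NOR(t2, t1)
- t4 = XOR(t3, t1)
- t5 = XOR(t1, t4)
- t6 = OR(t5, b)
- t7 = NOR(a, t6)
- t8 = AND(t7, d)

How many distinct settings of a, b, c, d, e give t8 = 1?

t8 = AND(t7, d) must be 1, so both t7 = 1 and d = 1.
t7 = NOR(a, t6) must be 1, so both a = 0 and t6 = 0.
Satisfying assignments:
  a=0, b=0, c=0, d=1, e=1
  a=0, b=0, c=1, d=1, e=0

2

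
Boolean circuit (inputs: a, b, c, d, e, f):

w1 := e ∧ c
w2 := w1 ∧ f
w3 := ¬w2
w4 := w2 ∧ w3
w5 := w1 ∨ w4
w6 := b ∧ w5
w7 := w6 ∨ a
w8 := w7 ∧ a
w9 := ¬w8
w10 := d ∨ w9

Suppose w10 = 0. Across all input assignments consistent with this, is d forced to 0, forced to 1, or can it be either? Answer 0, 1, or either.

w10 = d ∨ w9 must be 0, so both d = 0 and w9 = 0.
w9 = ¬w8 must be 0, so w8 = 1.
w8 = w7 ∧ a must be 1, so both w7 = 1 and a = 1.
Every assignment with w10 = 0 has d = 0; there are 16 such assignment(s).

0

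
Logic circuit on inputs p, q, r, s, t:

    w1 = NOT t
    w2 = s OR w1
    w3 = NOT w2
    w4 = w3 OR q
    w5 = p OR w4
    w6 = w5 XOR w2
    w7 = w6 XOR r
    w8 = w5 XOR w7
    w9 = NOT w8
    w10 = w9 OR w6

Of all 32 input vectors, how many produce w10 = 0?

9

w10 = w9 OR w6 must be 0, so both w9 = 0 and w6 = 0.
w9 = NOT w8 must be 0, so w8 = 1.
w6 = w5 XOR w2 must be 0, so w5 and w2 are equal.
Enumerating the 32 input combinations, 9 give w10 = 0 and 23 give w10 = 1.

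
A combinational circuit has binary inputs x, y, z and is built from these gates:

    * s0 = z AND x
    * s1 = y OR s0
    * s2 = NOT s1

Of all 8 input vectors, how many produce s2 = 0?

5

s2 = NOT s1 must be 0, so s1 = 1.
Satisfying assignments:
  x=0, y=1, z=0
  x=0, y=1, z=1
  x=1, y=0, z=1
  x=1, y=1, z=0
  x=1, y=1, z=1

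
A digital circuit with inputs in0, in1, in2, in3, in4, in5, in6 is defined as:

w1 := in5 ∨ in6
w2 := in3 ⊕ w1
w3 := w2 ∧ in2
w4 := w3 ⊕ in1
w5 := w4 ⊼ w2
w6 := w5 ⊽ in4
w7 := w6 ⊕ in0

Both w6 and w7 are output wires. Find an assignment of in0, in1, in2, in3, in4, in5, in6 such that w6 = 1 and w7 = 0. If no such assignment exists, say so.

in0=1 in1=0 in2=1 in3=0 in4=0 in5=1 in6=1

Check with in0=1 in1=0 in2=1 in3=0 in4=0 in5=1 in6=1:
w1 = in5 ∨ in6 = 1 ∨ 1 = 1
w2 = in3 ⊕ w1 = 0 ⊕ 1 = 1
w3 = w2 ∧ in2 = 1 ∧ 1 = 1
w4 = w3 ⊕ in1 = 1 ⊕ 0 = 1
w5 = w4 ⊼ w2 = 1 ⊼ 1 = 0
w6 = w5 ⊽ in4 = 0 ⊽ 0 = 1
w7 = w6 ⊕ in0 = 1 ⊕ 1 = 0
So w6 = 1 and w7 = 0.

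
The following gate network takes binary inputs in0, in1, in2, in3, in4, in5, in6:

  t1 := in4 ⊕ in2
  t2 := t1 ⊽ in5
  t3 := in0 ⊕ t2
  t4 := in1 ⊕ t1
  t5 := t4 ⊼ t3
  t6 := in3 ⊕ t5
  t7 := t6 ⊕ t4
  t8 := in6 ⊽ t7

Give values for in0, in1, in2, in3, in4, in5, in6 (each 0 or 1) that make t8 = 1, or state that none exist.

in0=1, in1=1, in2=0, in3=1, in4=1, in5=0, in6=0

t8 = in6 ⊽ t7 must be 1, so both in6 = 0 and t7 = 0.
Check with in0=1, in1=1, in2=0, in3=1, in4=1, in5=0, in6=0:
t1 = in4 ⊕ in2 = 1 ⊕ 0 = 1
t2 = t1 ⊽ in5 = 1 ⊽ 0 = 0
t3 = in0 ⊕ t2 = 1 ⊕ 0 = 1
t4 = in1 ⊕ t1 = 1 ⊕ 1 = 0
t5 = t4 ⊼ t3 = 0 ⊼ 1 = 1
t6 = in3 ⊕ t5 = 1 ⊕ 1 = 0
t7 = t6 ⊕ t4 = 0 ⊕ 0 = 0
t8 = in6 ⊽ t7 = 0 ⊽ 0 = 1
So t8 = 1 as required.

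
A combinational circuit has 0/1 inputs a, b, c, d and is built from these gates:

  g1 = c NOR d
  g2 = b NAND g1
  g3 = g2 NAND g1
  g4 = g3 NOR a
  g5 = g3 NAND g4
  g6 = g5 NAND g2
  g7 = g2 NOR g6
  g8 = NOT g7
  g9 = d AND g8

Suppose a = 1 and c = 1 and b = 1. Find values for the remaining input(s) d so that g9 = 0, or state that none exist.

d=0

Check with a = 1 and c = 1 and b = 1 and d=0:
g1 = c NOR d = 1 NOR 0 = 0
g2 = b NAND g1 = 1 NAND 0 = 1
g3 = g2 NAND g1 = 1 NAND 0 = 1
g4 = g3 NOR a = 1 NOR 1 = 0
g5 = g3 NAND g4 = 1 NAND 0 = 1
g6 = g5 NAND g2 = 1 NAND 1 = 0
g7 = g2 NOR g6 = 1 NOR 0 = 0
g8 = NOT g7 = NOT 0 = 1
g9 = d AND g8 = 0 AND 1 = 0
So g9 = 0.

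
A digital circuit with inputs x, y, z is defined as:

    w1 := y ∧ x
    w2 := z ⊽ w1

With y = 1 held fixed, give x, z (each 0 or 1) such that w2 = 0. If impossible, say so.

Check with y = 1 and x=0, z=1:
w1 = y ∧ x = 1 ∧ 0 = 0
w2 = z ⊽ w1 = 1 ⊽ 0 = 0
So w2 = 0.

x=0, z=1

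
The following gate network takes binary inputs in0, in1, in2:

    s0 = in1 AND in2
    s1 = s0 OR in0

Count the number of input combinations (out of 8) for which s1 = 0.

3

s1 = s0 OR in0 must be 0, so both s0 = 0 and in0 = 0.
s0 = in1 AND in2 must be 0, so at least one of in1, in2 is 0.
Satisfying assignments:
  in0=0, in1=0, in2=0
  in0=0, in1=0, in2=1
  in0=0, in1=1, in2=0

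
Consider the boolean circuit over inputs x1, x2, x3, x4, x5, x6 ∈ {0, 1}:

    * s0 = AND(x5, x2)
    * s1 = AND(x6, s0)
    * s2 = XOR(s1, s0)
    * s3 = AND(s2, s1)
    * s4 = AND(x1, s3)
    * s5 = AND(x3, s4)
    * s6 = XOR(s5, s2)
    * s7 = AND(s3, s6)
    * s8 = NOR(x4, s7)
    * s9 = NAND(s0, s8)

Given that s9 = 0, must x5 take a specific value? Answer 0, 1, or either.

s9 = NAND(s0, s8) must be 0, so both s0 = 1 and s8 = 1.
s0 = AND(x5, x2) must be 1, so both x5 = 1 and x2 = 1.
Every assignment with s9 = 0 has x5 = 1; there are 8 such assignment(s).

1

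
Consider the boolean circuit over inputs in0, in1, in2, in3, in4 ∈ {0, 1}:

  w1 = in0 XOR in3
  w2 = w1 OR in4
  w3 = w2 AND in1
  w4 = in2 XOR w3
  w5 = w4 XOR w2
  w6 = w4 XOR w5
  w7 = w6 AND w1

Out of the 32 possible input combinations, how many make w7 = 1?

w7 = w6 AND w1 must be 1, so both w6 = 1 and w1 = 1.
w6 = w4 XOR w5 must be 1, so w4 and w5 differ.
w1 = in0 XOR in3 must be 1, so in0 and in3 differ.
Enumerating the 32 input combinations, 16 give w7 = 1 and 16 give w7 = 0.

16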